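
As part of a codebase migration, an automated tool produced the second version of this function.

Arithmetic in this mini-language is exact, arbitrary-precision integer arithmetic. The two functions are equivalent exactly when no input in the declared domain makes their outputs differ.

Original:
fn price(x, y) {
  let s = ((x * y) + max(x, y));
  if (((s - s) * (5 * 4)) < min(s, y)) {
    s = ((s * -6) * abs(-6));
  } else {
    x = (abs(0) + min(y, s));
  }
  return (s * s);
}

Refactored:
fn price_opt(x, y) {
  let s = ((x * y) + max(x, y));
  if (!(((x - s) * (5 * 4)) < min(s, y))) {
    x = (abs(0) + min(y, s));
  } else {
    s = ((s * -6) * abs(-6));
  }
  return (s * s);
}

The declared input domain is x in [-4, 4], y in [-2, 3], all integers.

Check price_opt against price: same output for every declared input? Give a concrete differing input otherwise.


These are not equivalent — on x=-4, y=-2 the outputs split (36 vs 46656).
price: s = 6; (((s - s) * (5 * 4)) < min(s, y)) -> false; x = -2; return 36
price_opt: s = 6; (!(((x - s) * (5 * 4)) < min(s, y))) -> false; s = -216; return 46656
verdict: not equivalent; witness: x=-4, y=-2


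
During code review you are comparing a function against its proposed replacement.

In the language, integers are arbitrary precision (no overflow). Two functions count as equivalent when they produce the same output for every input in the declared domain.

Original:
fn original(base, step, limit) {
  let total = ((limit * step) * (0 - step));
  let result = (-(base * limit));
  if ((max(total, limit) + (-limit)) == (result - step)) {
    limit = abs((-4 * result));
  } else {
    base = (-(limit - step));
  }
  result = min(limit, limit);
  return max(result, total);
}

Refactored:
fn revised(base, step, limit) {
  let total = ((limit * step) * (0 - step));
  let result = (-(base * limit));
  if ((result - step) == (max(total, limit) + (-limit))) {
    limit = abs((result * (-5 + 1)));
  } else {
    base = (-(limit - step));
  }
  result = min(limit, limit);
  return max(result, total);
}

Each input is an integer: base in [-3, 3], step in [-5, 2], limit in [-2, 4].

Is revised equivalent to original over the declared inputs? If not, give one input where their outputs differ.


Reading the diff, among the changes: constant usage differs, plus arithmetic usage differs.
One worked example (base=2, step=2, limit=-2) — original: total becomes 8; next result becomes 4; next ((max(total, limit) + (-limit)) == (result - step)) evaluates to false; next base becomes 4; next result becomes -2; next final value 8; revised: total becomes 8; next result becomes 4; next ((result - step) == (max(total, limit) + (-limit))) evaluates to false; next base becomes 4; next result becomes -2; next final value 8; agreement on 8.
Checked all 392 inputs in the declared domain: the outputs agree on every one.
verdict: equivalent


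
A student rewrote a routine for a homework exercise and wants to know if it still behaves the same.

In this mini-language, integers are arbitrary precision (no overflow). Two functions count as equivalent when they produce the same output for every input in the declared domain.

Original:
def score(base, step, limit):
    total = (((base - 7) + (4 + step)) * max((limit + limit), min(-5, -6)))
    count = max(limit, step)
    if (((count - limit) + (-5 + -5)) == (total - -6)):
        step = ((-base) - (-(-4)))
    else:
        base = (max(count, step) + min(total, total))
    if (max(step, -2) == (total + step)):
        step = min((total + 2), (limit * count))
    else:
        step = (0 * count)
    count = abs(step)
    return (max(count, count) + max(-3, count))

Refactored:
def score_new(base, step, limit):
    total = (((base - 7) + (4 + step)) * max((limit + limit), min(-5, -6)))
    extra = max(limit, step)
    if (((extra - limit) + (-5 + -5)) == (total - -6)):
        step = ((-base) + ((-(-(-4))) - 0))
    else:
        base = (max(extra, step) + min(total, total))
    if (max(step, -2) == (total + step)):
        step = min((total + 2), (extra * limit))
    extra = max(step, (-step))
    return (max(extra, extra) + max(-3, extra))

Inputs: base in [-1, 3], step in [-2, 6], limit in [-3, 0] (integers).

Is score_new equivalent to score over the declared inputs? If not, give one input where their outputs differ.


Run the pair on base=-1, step=-2, limit=-3.
score: total becomes 36; next count becomes -2; next (((count - limit) + (-5 + -5)) == (total - -6)) evaluates to false; next base becomes 34; next (max(step, -2) == (total + step)) evaluates to false; next step becomes 0; next count becomes 0; next final value 0
score_new: total becomes 36; next extra becomes -2; next (((extra - limit) + (-5 + -5)) == (total - -6)) evaluates to false; next base becomes 34; next (max(step, -2) == (total + step)) evaluates to false; next extra becomes 2; next final value 4
0 and 4 differ, so these are not the same function on this domain.
verdict: not equivalent; witness: base=-1, step=-2, limit=-3


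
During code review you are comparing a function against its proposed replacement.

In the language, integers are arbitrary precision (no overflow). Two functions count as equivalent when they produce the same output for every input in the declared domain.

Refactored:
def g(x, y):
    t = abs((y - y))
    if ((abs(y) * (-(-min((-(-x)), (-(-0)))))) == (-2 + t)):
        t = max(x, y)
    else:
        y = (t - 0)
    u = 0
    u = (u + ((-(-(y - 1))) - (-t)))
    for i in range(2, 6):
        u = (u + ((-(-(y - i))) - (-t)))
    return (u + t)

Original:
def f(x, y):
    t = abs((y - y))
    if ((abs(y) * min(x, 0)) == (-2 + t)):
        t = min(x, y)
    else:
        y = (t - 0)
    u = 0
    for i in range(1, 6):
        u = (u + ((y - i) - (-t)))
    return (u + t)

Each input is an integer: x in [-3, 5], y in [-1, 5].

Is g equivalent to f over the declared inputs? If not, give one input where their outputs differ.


Evaluate both at x=-2, y=-1.
f: t=0, then ((abs(y) * min(x, 0)) == (-2 + t)) is true, then t=-2, then u=0, then (i=1), then u=-4, then (i=2), then u=-9, then (i=3), then u=-15, then (i=4), then u=-22, then (i=5), then u=-30, then returns -32
g: t=0, then ((abs(y) * (-(-min((-(-x)), (-(-0)))))) == (-2 + t)) is true, then t=-1, then u=0, then u=-3, then (i=2), then u=-7, then (i=3), then u=-12, then (i=4), then u=-18, then (i=5), then u=-25, then returns -26
-32 and -26 differ, so these are not the same function on this domain.
verdict: not equivalent; witness: x=-2, y=-1


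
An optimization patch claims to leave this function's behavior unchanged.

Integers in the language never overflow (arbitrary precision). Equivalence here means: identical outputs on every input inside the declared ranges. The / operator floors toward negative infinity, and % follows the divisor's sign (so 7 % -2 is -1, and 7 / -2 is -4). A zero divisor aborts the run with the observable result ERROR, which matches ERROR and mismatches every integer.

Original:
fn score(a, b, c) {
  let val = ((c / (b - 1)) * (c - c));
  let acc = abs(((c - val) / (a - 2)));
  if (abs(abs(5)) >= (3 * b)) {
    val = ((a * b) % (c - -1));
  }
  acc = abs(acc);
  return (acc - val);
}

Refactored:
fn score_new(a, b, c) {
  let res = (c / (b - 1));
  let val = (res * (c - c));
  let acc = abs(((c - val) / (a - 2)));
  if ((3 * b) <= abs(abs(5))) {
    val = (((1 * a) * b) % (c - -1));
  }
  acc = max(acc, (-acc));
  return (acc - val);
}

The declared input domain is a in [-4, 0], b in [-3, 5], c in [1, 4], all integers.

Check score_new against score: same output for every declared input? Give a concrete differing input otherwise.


Equivalent — the differences include min/max/abs usage differs; statement counts differ; constant usage differs; comparison usage differs; arithmetic usage differs; local variable names differ, yet no declared input distinguishes the two.
One worked example (a=-2, b=2, c=1) — score: val = 0; acc = 1; (abs(abs(5)) >= (3 * b)) -> false; acc = 1; return 1; score_new: res = 1; val = 0; acc = 1; ((3 * b) <= abs(abs(5))) -> false; acc = 1; return 1; agreement on 1.
An exhaustive pass over the 180 declared inputs shows identical outputs.
verdict: equivalent


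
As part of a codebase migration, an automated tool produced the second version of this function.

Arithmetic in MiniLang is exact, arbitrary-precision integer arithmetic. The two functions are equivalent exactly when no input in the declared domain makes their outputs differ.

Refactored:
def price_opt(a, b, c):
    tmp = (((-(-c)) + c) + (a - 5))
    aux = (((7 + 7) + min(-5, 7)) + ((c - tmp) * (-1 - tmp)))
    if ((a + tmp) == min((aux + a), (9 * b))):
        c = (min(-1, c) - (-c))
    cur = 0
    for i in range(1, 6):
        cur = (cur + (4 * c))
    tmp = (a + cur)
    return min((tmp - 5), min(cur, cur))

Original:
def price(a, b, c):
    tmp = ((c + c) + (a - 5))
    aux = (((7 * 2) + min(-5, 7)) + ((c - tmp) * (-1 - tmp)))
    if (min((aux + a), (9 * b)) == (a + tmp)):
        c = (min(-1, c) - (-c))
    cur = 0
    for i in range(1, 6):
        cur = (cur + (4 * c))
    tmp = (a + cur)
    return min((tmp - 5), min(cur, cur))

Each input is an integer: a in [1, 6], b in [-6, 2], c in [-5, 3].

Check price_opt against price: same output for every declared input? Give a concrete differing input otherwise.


Although arithmetic usage differs; and constant usage differs, 486/486 inputs agree.
verdict: equivalent


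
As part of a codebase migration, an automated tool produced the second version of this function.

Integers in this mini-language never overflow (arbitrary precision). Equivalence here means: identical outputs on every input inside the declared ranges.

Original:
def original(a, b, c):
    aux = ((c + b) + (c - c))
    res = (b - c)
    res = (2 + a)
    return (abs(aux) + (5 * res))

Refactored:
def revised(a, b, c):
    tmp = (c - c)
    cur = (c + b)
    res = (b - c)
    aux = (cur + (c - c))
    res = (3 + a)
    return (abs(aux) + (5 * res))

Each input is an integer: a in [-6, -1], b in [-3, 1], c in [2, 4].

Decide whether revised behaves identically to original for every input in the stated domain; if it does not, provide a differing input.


On input a=-6, b=-3, c=2, original returns -19 while revised returns -14.
verdict: not equivalent; witness: a=-6, b=-3, c=2


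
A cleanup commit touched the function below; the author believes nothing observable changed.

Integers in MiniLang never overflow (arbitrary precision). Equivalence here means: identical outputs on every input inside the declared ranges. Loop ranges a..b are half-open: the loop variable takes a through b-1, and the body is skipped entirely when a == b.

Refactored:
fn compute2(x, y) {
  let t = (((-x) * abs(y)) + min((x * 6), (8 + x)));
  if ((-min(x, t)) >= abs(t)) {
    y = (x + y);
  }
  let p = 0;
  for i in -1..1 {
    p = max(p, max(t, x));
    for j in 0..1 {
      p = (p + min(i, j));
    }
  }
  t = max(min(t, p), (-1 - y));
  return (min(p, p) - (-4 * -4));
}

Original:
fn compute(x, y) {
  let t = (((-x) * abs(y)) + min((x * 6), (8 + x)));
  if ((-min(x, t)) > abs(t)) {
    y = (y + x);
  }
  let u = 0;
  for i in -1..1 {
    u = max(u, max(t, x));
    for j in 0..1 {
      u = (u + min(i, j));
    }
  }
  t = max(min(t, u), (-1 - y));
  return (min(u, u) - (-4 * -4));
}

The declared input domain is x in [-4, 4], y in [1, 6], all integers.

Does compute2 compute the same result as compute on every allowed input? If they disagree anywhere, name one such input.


Although `((-min(x, t)) > abs(t))` became `((-min(x, t)) >= abs(t))`, no input in the stated domain can expose it.
Spot check at x=4, y=1 — compute: t=8, then ((-min(x, t)) > abs(t)) is false, then u=0, then (i=-1), then u=8, then (j=0), then u=7, then (i=0), then u=8, then (j=0), then u=8, then t=8, then returns -8. compute2: t=8, then ((-min(x, t)) >= abs(t)) is false, then p=0, then (i=-1), then p=8, then (j=0), then p=7, then (i=0), then p=8, then (j=0), then p=8, then t=8, then returns -8. Both give -8.
An exhaustive pass over the 54 declared inputs shows identical outputs.
verdict: equivalent


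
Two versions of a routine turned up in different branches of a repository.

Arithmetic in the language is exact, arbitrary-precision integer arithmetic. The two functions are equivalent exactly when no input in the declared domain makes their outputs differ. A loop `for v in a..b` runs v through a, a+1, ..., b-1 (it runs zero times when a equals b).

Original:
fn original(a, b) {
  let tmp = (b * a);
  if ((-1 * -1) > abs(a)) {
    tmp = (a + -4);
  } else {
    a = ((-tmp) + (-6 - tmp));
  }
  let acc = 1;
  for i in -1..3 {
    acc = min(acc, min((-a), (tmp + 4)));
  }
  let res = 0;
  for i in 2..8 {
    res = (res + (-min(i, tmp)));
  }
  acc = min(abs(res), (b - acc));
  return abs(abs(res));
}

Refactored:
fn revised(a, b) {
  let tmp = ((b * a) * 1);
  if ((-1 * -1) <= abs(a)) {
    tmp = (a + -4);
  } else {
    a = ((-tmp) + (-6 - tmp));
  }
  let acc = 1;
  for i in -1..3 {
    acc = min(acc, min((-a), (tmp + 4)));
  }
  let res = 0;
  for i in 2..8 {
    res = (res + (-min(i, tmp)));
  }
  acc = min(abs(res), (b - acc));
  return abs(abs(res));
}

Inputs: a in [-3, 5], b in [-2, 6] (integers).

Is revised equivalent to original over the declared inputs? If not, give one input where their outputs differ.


There is a counterexample at a=-3, b=-2: 26 on one side, 42 on the other.
original: tmp = 6; ((-1 * -1) > abs(a)) -> false; a = -18; acc = 1; [i=-1]; acc = 1; [i=0]; acc = 1; [i=1]; acc = 1; [i=2]; acc = 1; res = 0; [i=2]; res = -2; [i=3]; res = -5; [i=4]; res = -9; [i=5]; res = -14; [i=6]; res = -20; [i=7]; res = -26; acc = -3; return 26
revised: tmp = 6; ((-1 * -1) <= abs(a)) -> true; tmp = -7; acc = 1; [i=-1]; acc = -3; [i=0]; acc = -3; [i=1]; acc = -3; [i=2]; acc = -3; res = 0; [i=2]; res = 7; [i=3]; res = 14; [i=4]; res = 21; [i=5]; res = 28; [i=6]; res = 35; [i=7]; res = 42; acc = 1; return 42
verdict: not equivalent; witness: a=-3, b=-2


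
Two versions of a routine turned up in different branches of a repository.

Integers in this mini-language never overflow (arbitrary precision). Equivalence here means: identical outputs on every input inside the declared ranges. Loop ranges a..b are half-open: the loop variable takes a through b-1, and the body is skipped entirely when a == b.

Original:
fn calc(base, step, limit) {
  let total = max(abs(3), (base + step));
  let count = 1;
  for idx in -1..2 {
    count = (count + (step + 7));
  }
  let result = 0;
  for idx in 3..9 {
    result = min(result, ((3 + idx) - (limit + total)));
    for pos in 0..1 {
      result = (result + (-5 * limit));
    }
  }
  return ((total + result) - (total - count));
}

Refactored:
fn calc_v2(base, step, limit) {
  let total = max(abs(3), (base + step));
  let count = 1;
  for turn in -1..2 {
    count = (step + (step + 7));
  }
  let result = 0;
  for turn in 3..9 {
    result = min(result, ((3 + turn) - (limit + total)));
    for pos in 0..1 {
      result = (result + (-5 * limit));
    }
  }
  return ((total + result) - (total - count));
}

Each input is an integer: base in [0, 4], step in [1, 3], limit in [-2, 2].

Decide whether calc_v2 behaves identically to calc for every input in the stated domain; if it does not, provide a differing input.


Take base=0, step=1, limit=-2.
calc: total = 3; count = 1; [idx=-1]; count = 9; [idx=0]; count = 17; [idx=1]; count = 25; result = 0; [idx=3]; result = 0; [pos=0]; result = 10; [idx=4]; result = 6; [pos=0]; result = 16; [idx=5]; result = 7; [pos=0]; result = 17; [idx=6]; result = 8; [pos=0]; result = 18; [idx=7]; result = 9; [pos=0]; result = 19; [idx=8]; result = 10; [pos=0]; result = 20; return 45
calc_v2: total = 3; count = 1; [turn=-1]; count = 9; [turn=0]; count = 9; [turn=1]; count = 9; result = 0; [turn=3]; result = 0; [pos=0]; result = 10; [turn=4]; result = 6; [pos=0]; result = 16; [turn=5]; result = 7; [pos=0]; result = 17; [turn=6]; result = 8; [pos=0]; result = 18; [turn=7]; result = 9; [pos=0]; result = 19; [turn=8]; result = 10; [pos=0]; result = 20; return 29
45 != 29, so the rewrite changes behavior.
verdict: not equivalent; witness: base=0, step=1, limit=-2


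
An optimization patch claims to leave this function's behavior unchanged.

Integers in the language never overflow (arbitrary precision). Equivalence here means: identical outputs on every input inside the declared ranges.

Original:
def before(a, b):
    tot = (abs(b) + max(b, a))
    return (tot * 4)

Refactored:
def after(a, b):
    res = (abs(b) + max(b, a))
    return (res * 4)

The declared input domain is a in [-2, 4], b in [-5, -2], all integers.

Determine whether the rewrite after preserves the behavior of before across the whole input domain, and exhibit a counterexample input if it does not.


Changes here: local variable names differ; the full 28-point sweep finds no disagreement.
verdict: equivalent


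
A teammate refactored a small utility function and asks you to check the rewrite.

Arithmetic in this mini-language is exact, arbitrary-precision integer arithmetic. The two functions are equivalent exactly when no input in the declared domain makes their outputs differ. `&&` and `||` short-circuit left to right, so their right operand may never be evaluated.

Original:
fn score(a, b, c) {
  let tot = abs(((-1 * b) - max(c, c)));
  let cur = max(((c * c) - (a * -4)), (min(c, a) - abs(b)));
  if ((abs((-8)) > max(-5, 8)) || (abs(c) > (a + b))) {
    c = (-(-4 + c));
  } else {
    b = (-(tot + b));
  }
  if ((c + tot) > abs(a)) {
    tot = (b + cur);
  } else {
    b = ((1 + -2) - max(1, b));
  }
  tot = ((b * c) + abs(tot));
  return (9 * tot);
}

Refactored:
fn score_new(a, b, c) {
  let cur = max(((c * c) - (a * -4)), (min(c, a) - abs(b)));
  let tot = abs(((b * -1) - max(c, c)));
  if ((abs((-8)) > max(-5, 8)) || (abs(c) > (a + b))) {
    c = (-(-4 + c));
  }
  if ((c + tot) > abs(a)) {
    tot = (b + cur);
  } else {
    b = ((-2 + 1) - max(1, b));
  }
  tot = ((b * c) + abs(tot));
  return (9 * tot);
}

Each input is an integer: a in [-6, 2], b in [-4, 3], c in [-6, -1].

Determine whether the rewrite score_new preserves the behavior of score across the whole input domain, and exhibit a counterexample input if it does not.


The rewrite breaks on a=-2, b=3, c=-1, where the results are 36 and 54.
score: tot=2, then cur=-5, then ((abs((-8)) > max(-5, 8)) || (abs(c) > (a + b))) is false, then b=-5, then ((c + tot) > abs(a)) is false, then b=-2, then tot=4, then returns 36
score_new: cur=-5, then tot=2, then ((abs((-8)) > max(-5, 8)) || (abs(c) > (a + b))) is false, then ((c + tot) > abs(a)) is false, then b=-4, then tot=6, then returns 54
verdict: not equivalent; witness: a=-2, b=3, c=-1


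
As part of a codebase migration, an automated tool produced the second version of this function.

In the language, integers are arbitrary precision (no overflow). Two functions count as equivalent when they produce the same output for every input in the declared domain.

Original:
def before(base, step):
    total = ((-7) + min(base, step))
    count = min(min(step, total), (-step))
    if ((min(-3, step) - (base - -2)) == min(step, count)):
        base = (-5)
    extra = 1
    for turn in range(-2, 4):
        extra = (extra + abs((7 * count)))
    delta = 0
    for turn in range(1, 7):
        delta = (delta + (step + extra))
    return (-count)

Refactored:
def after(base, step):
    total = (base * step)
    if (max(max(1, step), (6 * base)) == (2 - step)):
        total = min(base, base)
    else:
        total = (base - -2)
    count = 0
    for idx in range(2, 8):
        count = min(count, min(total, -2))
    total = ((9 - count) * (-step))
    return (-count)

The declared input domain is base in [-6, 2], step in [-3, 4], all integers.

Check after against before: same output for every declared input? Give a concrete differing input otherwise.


On input base=-6, step=-3, before returns 13 while after returns 4.
verdict: not equivalent; witness: base=-6, step=-3


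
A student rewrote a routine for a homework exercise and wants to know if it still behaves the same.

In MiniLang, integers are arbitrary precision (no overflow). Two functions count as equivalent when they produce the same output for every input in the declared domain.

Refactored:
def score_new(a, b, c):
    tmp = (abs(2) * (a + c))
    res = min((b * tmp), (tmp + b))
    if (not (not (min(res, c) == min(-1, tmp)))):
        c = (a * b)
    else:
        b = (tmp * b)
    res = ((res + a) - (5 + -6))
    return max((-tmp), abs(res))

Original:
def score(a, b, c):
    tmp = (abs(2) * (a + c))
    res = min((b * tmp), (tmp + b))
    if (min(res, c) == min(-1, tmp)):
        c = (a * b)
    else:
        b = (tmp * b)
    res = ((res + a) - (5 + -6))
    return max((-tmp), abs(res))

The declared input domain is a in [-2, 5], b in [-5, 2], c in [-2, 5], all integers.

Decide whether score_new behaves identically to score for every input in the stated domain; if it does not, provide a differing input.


Although boolean connective usage differs, 512/512 inputs agree.
verdict: equivalent


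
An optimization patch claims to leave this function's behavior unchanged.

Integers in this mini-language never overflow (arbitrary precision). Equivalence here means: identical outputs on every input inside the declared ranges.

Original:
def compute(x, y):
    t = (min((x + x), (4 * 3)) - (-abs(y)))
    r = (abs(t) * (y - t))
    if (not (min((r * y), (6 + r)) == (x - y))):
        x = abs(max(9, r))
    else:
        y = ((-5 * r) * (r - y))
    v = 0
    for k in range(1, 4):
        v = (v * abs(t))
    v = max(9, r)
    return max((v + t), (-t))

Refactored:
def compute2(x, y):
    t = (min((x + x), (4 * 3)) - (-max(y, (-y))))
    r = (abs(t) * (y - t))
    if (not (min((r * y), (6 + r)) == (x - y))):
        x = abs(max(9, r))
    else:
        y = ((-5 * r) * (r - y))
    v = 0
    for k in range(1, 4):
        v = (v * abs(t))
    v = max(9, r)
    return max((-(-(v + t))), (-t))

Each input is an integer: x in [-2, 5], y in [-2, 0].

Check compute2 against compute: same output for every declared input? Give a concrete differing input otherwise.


The two are interchangeable: min/max/abs usage differs, and every declared input agrees.
One worked example (x=-2, y=0) — compute: t := -4 | r := 16 | (not (min((r * y), (6 + r)) == (x - y))): true | x := 16 | v := 0 | iter k=1: | v := 0 | iter k=2: | v := 0 | iter k=3: | v := 0 | v := 16 | result 12; compute2: t := -4 | r := 16 | (not (min((r * y), (6 + r)) == (x - y))): true | x := 16 | v := 0 | iter k=1: | v := 0 | iter k=2: | v := 0 | iter k=3: | v := 0 | v := 16 | result 12; agreement on 12.
Across all 24 domain points the two functions coincide.
verdict: equivalent


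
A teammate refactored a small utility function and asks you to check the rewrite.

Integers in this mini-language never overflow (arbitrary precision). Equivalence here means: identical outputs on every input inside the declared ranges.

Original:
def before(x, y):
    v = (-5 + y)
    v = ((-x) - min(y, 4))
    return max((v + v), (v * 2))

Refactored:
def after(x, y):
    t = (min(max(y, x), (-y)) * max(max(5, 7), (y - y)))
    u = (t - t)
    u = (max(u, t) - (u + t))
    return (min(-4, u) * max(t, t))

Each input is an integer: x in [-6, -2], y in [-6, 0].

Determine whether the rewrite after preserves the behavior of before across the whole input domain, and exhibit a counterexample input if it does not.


Not equivalent: x=-6, y=-6 separates them (24 vs 168).
before: v becomes -11; next v becomes 12; next final value 24
after: t becomes -42; next u becomes 0; next u becomes 42; next final value 168
verdict: not equivalent; witness: x=-6, y=-6


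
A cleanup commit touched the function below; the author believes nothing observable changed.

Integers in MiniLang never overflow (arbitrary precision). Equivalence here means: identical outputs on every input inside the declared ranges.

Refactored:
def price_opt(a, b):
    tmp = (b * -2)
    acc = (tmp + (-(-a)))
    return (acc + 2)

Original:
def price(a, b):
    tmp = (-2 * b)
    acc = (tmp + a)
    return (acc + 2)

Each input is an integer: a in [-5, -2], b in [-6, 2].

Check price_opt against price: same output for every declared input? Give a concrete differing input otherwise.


Reading the diff, among the changes: same computation, different form.
One worked example (a=-4, b=2) — price: tmp=-4, then acc=-8, then returns -6; price_opt: tmp=-4, then acc=-8, then returns -6; agreement on -6.
Checked all 36 inputs in the declared domain: the outputs agree on every one.
verdict: equivalent


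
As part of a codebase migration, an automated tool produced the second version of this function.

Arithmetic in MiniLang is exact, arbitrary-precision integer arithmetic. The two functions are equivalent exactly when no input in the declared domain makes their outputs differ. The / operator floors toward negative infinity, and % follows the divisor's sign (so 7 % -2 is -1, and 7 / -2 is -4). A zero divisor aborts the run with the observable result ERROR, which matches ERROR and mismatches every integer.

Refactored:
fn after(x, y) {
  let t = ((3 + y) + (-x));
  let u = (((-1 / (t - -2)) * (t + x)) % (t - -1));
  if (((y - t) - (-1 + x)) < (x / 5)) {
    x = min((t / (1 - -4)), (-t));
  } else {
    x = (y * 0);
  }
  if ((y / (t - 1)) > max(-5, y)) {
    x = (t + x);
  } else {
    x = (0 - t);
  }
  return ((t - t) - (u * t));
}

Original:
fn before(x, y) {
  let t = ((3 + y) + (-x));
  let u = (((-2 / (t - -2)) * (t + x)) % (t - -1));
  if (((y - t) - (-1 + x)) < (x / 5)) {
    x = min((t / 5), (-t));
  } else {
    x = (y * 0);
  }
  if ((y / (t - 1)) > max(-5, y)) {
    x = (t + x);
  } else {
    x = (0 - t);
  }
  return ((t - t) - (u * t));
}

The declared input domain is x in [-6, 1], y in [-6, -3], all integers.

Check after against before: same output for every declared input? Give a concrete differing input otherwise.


Run the pair on x=0, y=-6.
before: t becomes -3; next u becomes 0; next (((y - t) - (-1 + x)) < (x / 5)) evaluates to true; next x becomes -1; next ((y / (t - 1)) > max(-5, y)) evaluates to true; next x becomes -4; next final value 0
after: t becomes -3; next u becomes -1; next (((y - t) - (-1 + x)) < (x / 5)) evaluates to true; next x becomes -1; next ((y / (t - 1)) > max(-5, y)) evaluates to true; next x becomes -4; next final value -3
0 against -3: the behavior changed.
verdict: not equivalent; witness: x=0, y=-6


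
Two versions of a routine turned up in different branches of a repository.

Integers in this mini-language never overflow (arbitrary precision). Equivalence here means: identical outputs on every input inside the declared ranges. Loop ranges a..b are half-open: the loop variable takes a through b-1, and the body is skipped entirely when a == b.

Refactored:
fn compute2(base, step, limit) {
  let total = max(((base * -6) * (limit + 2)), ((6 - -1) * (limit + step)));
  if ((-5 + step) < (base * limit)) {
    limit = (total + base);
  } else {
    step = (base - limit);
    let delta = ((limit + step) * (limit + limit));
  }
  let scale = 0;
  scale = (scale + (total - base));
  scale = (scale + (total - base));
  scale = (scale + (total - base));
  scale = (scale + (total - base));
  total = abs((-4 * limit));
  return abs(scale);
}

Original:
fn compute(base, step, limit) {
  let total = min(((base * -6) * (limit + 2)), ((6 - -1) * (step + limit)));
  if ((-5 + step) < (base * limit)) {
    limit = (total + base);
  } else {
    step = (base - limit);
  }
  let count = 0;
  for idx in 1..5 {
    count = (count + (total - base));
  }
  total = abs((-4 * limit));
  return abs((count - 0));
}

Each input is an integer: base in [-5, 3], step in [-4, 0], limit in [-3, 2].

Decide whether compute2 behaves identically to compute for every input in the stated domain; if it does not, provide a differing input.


Take base=-5, step=-4, limit=-3.
compute: total = -49; ((-5 + step) < (base * limit)) -> true; limit = -54; count = 0; [idx=1]; count = -44; [idx=2]; count = -88; [idx=3]; count = -132; [idx=4]; count = -176; total = 216; return 176
compute2: total = -30; ((-5 + step) < (base * limit)) -> true; limit = -35; scale = 0; scale = -25; scale = -50; scale = -75; scale = -100; total = 140; return 100
176 vs 100 — the two versions disagree here.
verdict: not equivalent; witness: base=-5, step=-4, limit=-3


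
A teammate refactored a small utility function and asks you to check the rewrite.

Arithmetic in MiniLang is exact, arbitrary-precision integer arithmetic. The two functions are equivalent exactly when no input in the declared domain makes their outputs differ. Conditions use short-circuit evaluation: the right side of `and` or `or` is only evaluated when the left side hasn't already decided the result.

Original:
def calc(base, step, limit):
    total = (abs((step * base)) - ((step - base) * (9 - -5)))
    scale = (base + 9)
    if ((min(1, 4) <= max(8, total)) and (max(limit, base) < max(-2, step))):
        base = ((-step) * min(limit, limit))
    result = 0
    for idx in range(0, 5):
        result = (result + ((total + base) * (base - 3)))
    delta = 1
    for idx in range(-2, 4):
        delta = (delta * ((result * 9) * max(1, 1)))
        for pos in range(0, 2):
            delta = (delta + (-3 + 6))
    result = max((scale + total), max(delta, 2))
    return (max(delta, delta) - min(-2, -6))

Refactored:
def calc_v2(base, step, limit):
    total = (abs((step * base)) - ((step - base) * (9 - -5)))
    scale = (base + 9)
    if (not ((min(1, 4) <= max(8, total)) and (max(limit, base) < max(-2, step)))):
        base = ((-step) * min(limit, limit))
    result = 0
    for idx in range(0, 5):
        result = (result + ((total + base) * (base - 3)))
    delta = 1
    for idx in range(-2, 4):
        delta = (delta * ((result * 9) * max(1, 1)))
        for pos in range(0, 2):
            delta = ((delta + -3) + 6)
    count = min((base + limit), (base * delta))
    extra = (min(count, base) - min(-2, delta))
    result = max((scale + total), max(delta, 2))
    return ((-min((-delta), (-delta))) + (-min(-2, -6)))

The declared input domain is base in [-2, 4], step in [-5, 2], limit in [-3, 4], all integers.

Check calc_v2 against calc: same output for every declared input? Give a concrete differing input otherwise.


Consider the input base=-2, step=-5, limit=-3.
calc: total = 52; scale = 7; ((min(1, 4) <= max(8, total)) and (max(limit, base) < max(-2, step))) -> false; result = 0; [idx=0]; result = -250; [idx=1]; result = -500; [idx=2]; result = -750; [idx=3]; result = -1000; [idx=4]; result = -1250; delta = 1; [idx=-2]; delta = -11250; [pos=0]; delta = -11247; [pos=1]; delta = -11244; [idx=-1]; delta = 126495000; [pos=0]; delta = 126495003; [pos=1]; delta = 126495006; [idx=0]; delta = -1423068817500; [pos=0]; delta = -1423068817497; [pos=1]; delta = -1423068817494; [idx=1]; delta = 16009524196807500; [pos=0]; delta = 16009524196807503; [pos=1]; delta = 16009524196807506; [idx=2]; delta = -180107147214084442500; [pos=0]; delta = -180107147214084442497; [pos=1]; delta = -180107147214084442494; [idx=3]; delta = 2026205406158449978057500; [pos=0]; delta = 2026205406158449978057503; [pos=1]; delta = 2026205406158449978057506; result = 2026205406158449978057506; return 2026205406158449978057512
calc_v2: total = 52; scale = 7; (not ((min(1, 4) <= max(8, total)) and (max(limit, base) < max(-2, step)))) -> true; base = -15; result = 0; [idx=0]; result = -666; [idx=1]; result = -1332; [idx=2]; result = -1998; [idx=3]; result = -2664; [idx=4]; result = -3330; delta = 1; [idx=-2]; delta = -29970; [pos=0]; delta = -29967; [pos=1]; delta = -29964; [idx=-1]; delta = 898021080; [pos=0]; delta = 898021083; [pos=1]; delta = 898021086; [idx=0]; delta = -26913691947420; [pos=0]; delta = -26913691947417; [pos=1]; delta = -26913691947414; [idx=1]; delta = 806603347663997580; [pos=0]; delta = 806603347663997583; [pos=1]; delta = 806603347663997586; [idx=2]; delta = -24173902329490007652420; [pos=0]; delta = -24173902329490007652417; [pos=1]; delta = -24173902329490007652414; [idx=3]; delta = 724491852814815529342847580; [pos=0]; delta = 724491852814815529342847583; [pos=1]; delta = 724491852814815529342847586; count = -10867377792222232940142713790; extra = -10867377792222232940142713788; result = 724491852814815529342847586; return 724491852814815529342847592
2026205406158449978057512 against 724491852814815529342847592: the behavior changed.
verdict: not equivalent; witness: base=-2, step=-5, limit=-3


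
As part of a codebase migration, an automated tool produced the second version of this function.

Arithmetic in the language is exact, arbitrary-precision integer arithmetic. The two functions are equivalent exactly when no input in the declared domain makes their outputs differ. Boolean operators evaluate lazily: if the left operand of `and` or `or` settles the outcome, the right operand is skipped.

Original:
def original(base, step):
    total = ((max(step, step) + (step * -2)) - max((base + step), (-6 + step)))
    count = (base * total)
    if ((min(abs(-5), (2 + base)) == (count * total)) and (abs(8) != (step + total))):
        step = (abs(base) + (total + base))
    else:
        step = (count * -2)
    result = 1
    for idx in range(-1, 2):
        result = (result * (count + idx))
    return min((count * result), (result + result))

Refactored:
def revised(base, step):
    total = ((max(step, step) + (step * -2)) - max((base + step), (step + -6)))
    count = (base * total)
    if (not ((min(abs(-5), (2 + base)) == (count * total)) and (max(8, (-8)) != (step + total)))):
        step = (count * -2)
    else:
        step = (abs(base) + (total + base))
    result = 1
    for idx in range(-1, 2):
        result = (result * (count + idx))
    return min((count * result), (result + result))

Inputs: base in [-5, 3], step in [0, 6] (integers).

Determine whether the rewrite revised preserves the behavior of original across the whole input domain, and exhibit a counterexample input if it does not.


This is a faithful refactor — min/max/abs usage differs; boolean connective usage differs; constant usage differs, but the computed results match everywhere.
Tracing base=2, step=0: original: total := -2 | count := -4 | ((min(abs(-5), (2 + base)) == (count * total)) and (abs(8) != (step + total))): false | step := 8 | result := 1 | iter idx=-1: | result := -5 | iter idx=0: | result := 20 | iter idx=1: | result := -60 | result -120 | revised: total := -2 | count := -4 | (not ((min(abs(-5), (2 + base)) == (count * total)) and (max(8, (-8)) != (step + total)))): true | step := 8 | result := 1 | iter idx=-1: | result := -5 | iter idx=0: | result := 20 | iter idx=1: | result := -60 | result -120 — matching result -120.
An exhaustive pass over the 63 declared inputs shows identical outputs.
verdict: equivalent


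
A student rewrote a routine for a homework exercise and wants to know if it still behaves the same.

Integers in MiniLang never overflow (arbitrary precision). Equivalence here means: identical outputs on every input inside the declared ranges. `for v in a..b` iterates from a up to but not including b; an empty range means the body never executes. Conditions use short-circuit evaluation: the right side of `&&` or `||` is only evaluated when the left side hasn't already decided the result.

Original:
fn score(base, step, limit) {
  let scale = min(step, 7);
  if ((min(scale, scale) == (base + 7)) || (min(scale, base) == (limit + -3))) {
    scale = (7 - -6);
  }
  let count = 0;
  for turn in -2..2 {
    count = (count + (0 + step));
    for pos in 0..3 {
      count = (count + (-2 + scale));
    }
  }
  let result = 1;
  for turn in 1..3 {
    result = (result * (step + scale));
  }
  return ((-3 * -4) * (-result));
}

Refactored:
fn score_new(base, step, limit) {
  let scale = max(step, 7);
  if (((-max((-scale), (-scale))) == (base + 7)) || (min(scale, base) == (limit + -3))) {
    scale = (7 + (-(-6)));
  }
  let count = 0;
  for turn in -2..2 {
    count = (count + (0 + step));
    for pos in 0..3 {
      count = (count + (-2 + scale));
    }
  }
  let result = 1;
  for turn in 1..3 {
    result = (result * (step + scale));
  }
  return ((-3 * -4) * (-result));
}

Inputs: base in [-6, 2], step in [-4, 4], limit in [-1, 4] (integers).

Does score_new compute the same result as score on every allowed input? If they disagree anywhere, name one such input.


Consider the input base=-6, step=-4, limit=-1.
score: scale := -4 | ((min(scale, scale) == (base + 7)) || (min(scale, base) == (limit + -3))): false | count := 0 | iter turn=-2: | count := -4 | iter pos=0: | count := -10 | iter pos=1: | count := -16 | iter pos=2: | count := -22 | iter turn=-1: | count := -26 | iter pos=0: | count := -32 | iter pos=1: | count := -38 | iter pos=2: | count := -44 | iter turn=0: | count := -48 | iter pos=0: | count := -54 | iter pos=1: | count := -60 | iter pos=2: | count := -66 | iter turn=1: | count := -70 | iter pos=0: | count := -76 | iter pos=1: | count := -82 | iter pos=2: | count := -88 | result := 1 | iter turn=1: | result := -8 | iter turn=2: | result := 64 | result -768
score_new: scale := 7 | (((-max((-scale), (-scale))) == (base + 7)) || (min(scale, base) == (limit + -3))): false | count := 0 | iter turn=-2: | count := -4 | iter pos=0: | count := 1 | iter pos=1: | count := 6 | iter pos=2: | count := 11 | iter turn=-1: | count := 7 | iter pos=0: | count := 12 | iter pos=1: | count := 17 | iter pos=2: | count := 22 | iter turn=0: | count := 18 | iter pos=0: | count := 23 | iter pos=1: | count := 28 | iter pos=2: | count := 33 | iter turn=1: | count := 29 | iter pos=0: | count := 34 | iter pos=1: | count := 39 | iter pos=2: | count := 44 | result := 1 | iter turn=1: | result := 3 | iter turn=2: | result := 9 | result -108
-768 != -108, so the rewrite changes behavior.
verdict: not equivalent; witness: base=-6, step=-4, limit=-1


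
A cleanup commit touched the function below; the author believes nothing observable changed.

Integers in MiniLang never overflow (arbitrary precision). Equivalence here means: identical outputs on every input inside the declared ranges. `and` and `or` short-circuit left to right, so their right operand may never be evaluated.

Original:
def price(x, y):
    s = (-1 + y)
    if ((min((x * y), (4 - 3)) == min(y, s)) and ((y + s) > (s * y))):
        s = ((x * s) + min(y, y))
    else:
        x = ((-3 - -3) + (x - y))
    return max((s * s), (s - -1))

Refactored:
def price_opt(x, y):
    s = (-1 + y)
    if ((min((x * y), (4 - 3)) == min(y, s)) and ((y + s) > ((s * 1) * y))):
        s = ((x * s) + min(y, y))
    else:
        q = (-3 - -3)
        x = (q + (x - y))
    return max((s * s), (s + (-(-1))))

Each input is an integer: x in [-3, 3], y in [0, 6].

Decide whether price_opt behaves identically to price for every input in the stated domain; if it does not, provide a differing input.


Differences: statement counts differ, constant usage differs, local variable names differ, arithmetic usage differs — yet all 49 inputs agree.
verdict: equivalent


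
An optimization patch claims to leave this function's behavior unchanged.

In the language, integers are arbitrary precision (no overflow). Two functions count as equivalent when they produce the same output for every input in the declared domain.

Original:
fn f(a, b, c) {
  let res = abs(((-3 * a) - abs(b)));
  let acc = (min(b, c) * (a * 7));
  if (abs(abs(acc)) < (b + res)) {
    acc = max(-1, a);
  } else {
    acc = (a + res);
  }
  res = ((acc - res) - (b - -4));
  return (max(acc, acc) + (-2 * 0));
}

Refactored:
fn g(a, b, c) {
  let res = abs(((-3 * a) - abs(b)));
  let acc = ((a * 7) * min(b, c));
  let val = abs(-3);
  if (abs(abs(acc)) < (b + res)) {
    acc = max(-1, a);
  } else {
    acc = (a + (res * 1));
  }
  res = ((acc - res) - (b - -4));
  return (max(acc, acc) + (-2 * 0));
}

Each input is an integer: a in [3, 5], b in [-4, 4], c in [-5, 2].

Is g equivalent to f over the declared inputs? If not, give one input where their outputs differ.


Comparing the listings, the differences include: arithmetic usage differs, plus min/max/abs usage differs, plus constant usage differs, plus local variable names differ, plus statement counts differ.
Spot check at a=4, b=-2, c=-4 — f: res=14, then acc=-112, then (abs(abs(acc)) < (b + res)) is false, then acc=18, then res=2, then returns 18. g: res=14, then acc=-112, then val=3, then (abs(abs(acc)) < (b + res)) is false, then acc=18, then res=2, then returns 18. Both give 18.
Every one of the 216 inputs gives matching results.
verdict: equivalent
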